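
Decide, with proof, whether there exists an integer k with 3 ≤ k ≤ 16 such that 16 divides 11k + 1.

Scanning upward from k = 3 gives 34, 45, 56, 67, 78, 89, 100, 111, 122, 133, none divisible by 16. At k = 13 we get 11·13 + 1 = 144, and 144 = 16·9.

k = 13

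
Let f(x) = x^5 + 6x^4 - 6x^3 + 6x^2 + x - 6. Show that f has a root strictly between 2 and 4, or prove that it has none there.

The endpoint values f(2) = 100 and f(4) = 2270 are both positive. Claim: f(x) > 0 for every x in (2, 4).
Shift to the endpoint 2: with x = 2 + u (0 < u < 2), one computes f(2 + u) = u^5 + 16u^4 + 82u^3 + 194u^2 + 225u + 100.
All 6 nonzero coefficients of this polynomial in u are positive; hence for u > 0 the value is a sum of positive terms (the constant 100 among them).
Therefore f(x) > 0 throughout (2, 4), and f has no zero there.

f has no root in that interval.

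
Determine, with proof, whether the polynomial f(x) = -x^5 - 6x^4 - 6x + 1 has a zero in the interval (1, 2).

The endpoint values f(1) = -12 and f(2) = -139 are both negative. Claim: f(x) < 0 for every x in (1, 2).
Shift to the endpoint 1: with x = 1 + u (0 < u < 1), one computes f(1 + u) = -u^5 - 11u^4 - 34u^3 - 46u^2 - 35u - 12.
The nonzero coefficients here are all negative, so for u > 0 every term is negative (or zero), and the constant term -12 is strictly negative.
Therefore f(x) < 0 throughout (1, 2), and f has no zero there.

No.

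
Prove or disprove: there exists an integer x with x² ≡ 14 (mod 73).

73 is prime, so by Euler's criterion 14 is a square mod 73 iff 14^((73−1)/2) = 14^36 ≡ 1 (mod 73).
Repeated squaring mod 73: 14^2 = 196 ≡ 50; 14^4 ≡ 50² = 2500 ≡ 18; 14^8 ≡ 18² = 324 ≡ 32; 14^16 ≡ 32² = 1024 ≡ 2; 14^32 ≡ 2² = 4 ≡ 4.
Since 36 = 32 + 4, 14^36 ≡ 4 · 18; multiplying out mod 73: 4·18 = 72 ≡ 72. Thus 14^36 ≡ 72 ≡ −1 (mod 73).
By Euler's criterion 14 is a quadratic non-residue mod 73: no x satisfies x² ≡ 14 (mod 73).

No such integer exists.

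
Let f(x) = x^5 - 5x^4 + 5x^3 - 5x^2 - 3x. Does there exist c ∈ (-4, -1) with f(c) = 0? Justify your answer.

No such root exists.

The endpoint values f(-4) = -2692 and f(-1) = -13 are both negative. Claim: f(x) < 0 for every x in (-4, -1).
Shift to the endpoint -1: with x = -1 − u (0 < u < 3), one computes f(-1 − u) = -u^5 - 10u^4 - 35u^3 - 60u^2 - 47u - 13.
The nonzero coefficients here are all negative, so for u > 0 every term is negative (or zero), and the constant term -13 is strictly negative.
So f is strictly negative on (-4, -1); no root exists in the interval.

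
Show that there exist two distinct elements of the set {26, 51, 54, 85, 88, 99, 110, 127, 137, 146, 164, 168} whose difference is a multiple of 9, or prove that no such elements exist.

Both 51 and 168 leave remainder 6 on division by 9; their difference 117 = 13·9 is a multiple of 9.

Yes: 51 and 168.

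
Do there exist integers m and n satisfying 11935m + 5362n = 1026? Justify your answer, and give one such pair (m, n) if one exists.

Any value of 11935m + 5362n is a multiple of gcd(11935, 5362) = 7.
However 1026 leaves remainder 4 on division by 7.
Hence no integers m, n satisfy the equation.

No such integers exist.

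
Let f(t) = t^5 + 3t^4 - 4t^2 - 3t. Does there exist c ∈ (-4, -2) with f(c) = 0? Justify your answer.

Yes, f has a root in the interval.

f(-4) = -308 and f(-2) = 6, which have opposite signs.
Since f is a polynomial it is continuous on [-4, -2].
The Intermediate Value Theorem then guarantees some c ∈ (-4, -2) with f(c) = 0.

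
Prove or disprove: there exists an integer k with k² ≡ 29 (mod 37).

37 is prime, so by Euler's criterion 29 is a square mod 37 iff 29^((37−1)/2) = 29^18 ≡ 1 (mod 37).
Repeated squaring mod 37: 29^2 = 841 ≡ 27; 29^4 ≡ 27² = 729 ≡ 26; 29^8 ≡ 26² = 676 ≡ 10; 29^16 ≡ 10² = 100 ≡ 26.
Since 18 = 16 + 2, 29^18 ≡ 26 · 27; multiplying out mod 37: 26·27 = 702 ≡ 36. Thus 29^18 ≡ 36 ≡ −1 (mod 37).
The value −1 means 29 is a non-residue modulo 37, so k² ≡ 29 (mod 37) is impossible.

No, no such integer exists.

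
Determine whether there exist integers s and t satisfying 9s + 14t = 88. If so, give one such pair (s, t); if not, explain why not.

9 and 14 are coprime, so 9s + 14t ranges over all of ℤ.
Dividing repeatedly: 14 = 1·9 + 5, 9 = 1·5 + 4, 5 = 1·4 + 1, 4 = 4·1 + 0.
Back-substituting, 1 = 5 − 1·4 = 5 − (9 − 1·5) = −9 + 2·5 = −9 + 2·(14 − 1·9) = 2·14 − 3·9; that is, 9·(-3) + 14·2 = 1.
Multiplying through by 88: s = (-3)·88 = -264, t = 2·88 = 176 is a solution.
Shifting by a multiple of (14, −9) keeps it a solution: s = -264 + 19·14 = 2, t = 176 − 19·9 = 5.
Check: 9·2 + 14·5 = 18 + 70 = 88. ✓

s = 2, t = 5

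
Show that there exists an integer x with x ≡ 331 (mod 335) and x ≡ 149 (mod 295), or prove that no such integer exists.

Both moduli are multiples of 5 = gcd(335, 295), so any solution would satisfy x ≡ 331 and x ≡ 149 modulo 5 simultaneously.
However 331 ≡ 1 and 149 ≡ 4 (mod 5), and 1 ≠ 4.
So no integer satisfies both congruences.

No such integer exists.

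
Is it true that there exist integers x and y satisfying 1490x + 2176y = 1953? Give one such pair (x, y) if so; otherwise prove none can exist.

gcd(1490, 2176) = 2, so every integer of the form 1490x + 2176y is a multiple of 2.
But 1953 = 2·976 + 1, so 2 ∤ 1953.
So the equation is unsolvable over ℤ.

There are no such integers.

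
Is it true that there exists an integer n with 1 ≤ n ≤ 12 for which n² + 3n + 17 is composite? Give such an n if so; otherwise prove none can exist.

n = 1

At n = 1: 1² + 3·1 + 17 = 21 = 3·7, which is composite.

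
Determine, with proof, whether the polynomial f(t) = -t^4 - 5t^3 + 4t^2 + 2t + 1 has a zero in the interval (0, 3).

f(0) = 1 and f(3) = -173, which have opposite signs.
Since f is a polynomial it is continuous on [0, 3].
By the Intermediate Value Theorem f must vanish at some point of (0, 3).

Yes, f has a root in the interval.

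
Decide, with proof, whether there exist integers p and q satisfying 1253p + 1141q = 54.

Any value of 1253p + 1141q is a multiple of gcd(1253, 1141) = 7.
But 54 = 7·7 + 5, so 7 ∤ 54.
So the equation is unsolvable over ℤ.

No, no such integers exist.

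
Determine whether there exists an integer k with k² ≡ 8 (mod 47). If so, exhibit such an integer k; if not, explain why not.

k = 33

Take k = 33. Then 33² = 1089 = 23·47 + 8, so 33² ≡ 8 (mod 47).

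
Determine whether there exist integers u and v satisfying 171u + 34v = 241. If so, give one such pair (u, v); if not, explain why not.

u = 3, v = -8

171 and 34 are coprime, so 171u + 34v ranges over all of ℤ.
Euclidean algorithm: 171 = 5·34 + 1, 34 = 34·1 + 0.
Unwinding: 1 = 171 − 5·34, i.e. 171·1 + 34·(-5) = 1.
Scaling by 241 gives the particular solution (u, v) = (241, -1205).
Subtracting 7·34 from u and adding 7·171 to v gives the tidier solution (3, -8).
Check: 171·3 + 34·(-8) = 513 − 272 = 241. ✓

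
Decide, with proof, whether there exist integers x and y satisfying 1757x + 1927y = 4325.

x = 598, y = -543

1757 and 1927 are coprime, so 1757x + 1927y ranges over all of ℤ.
Euclidean algorithm: 1927 = 1·1757 + 170, 1757 = 10·170 + 57, 170 = 2·57 + 56, 57 = 1·56 + 1, 56 = 56·1 + 0.
Unwinding: 1 = 57 − 1·56 = 57 − (170 − 2·57) = −170 + 3·57 = −170 + 3·(1757 − 10·170) = 3·1757 − 31·170 = 3·1757 − 31·(1927 − 1·1757) = −31·1927 + 34·1757, i.e. 1757·34 + 1927·(-31) = 1.
Multiplying through by 4325: x = 34·4325 = 147050, y = (-31)·4325 = -134075 is a solution.
The general solution is x = 147050 + 1927k, y = -134075 − 1757k; taking k = -76 gives the smaller pair x = 598, y = -543.
Check: 1757·598 + 1927·(-543) = 1050686 − 1046361 = 4325. ✓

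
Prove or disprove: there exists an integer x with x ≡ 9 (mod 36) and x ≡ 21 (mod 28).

x = 189

The moduli are not coprime: gcd(36, 28) = 4. Compatibility requires 4 ∣ (21 − 9) = 12, which holds, so solutions exist.
The integers ≡ 9 (mod 36) are 9, 45, 81, 117, 153, 189, …; their remainders mod 28 are 9, 17, 25, 5, 13, 21, so x = 189 is the first that is ≡ 21 (mod 28).
Verify: 189 = 5·36 + 9 and 189 = 6·28 + 21. ✓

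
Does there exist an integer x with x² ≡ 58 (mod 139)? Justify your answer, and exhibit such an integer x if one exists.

No, no such integer exists.

Apply Euler's criterion with the prime 139: 58 is a quadratic residue iff 58^69 ≡ 1 (mod 139), and a non-residue iff it is ≡ −1.
Repeated squaring mod 139: 58^2 = 3364 ≡ 28; 58^4 ≡ 28² = 784 ≡ 89; 58^8 ≡ 89² = 7921 ≡ 137; 58^16 ≡ 137² = 18769 ≡ 4; 58^32 ≡ 4² = 16 ≡ 16; 58^64 ≡ 16² = 256 ≡ 117.
Since 69 = 64 + 4 + 1, 58^69 ≡ 117 · 89 · 58; multiplying out mod 139: 117·89 = 10413 ≡ 127, then 127·58 = 7366 ≡ 138. Thus 58^69 ≡ 138 ≡ −1 (mod 139).
By Euler's criterion 58 is a quadratic non-residue mod 139: no x satisfies x² ≡ 58 (mod 139).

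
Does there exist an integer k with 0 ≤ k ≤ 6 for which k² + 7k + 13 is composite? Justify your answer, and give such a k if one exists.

At k = 6: 6² + 7·6 + 13 = 91 = 7·13, which is composite.

k = 6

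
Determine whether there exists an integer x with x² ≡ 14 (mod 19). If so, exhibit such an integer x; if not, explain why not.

No such integer exists.

Squares mod 19 repeat after x = 9 (as (−x)² = x²); for x = 0..9 they are 0, 1, 4, 9, 16, 6, 17, 11, 7, 5.
So the quadratic residues mod 19 are {0, 1, 4, 5, 6, 7, 9, 11, 16, 17}, and 14 is not among them.
Therefore x² ≡ 14 (mod 19) has no solution.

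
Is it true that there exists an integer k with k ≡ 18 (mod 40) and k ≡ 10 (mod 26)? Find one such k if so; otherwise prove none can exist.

k = 218

Here gcd(40, 26) = 2, and both 18 and 10 leave remainder 0 mod 2, so the system is consistent.
Step through k = 18, 18 + 40, 18 + 2·40, …: the values 18, 58, 98, 138, 178, 218 reduce mod 26 to 18, 6, 20, 8, 22, 10. The value 218 hits 10.
Indeed 218 ≡ 18 (mod 40) and 218 ≡ 10 (mod 26).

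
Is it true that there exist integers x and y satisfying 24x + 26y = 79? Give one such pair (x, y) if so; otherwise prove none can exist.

Both 24 and 26 are divisible by gcd(24, 26) = 2, hence so is any combination 24x + 26y.
But 79 = 2·39 + 1, so 2 ∤ 79.
So the equation is unsolvable over ℤ.

There are no such integers.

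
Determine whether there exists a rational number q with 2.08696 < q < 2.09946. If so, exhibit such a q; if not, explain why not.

Multiplying by 11: 11·2.08696 = 22.95656 and 11·2.09946 = 23.09406, so the integer 23 lies strictly between them.
So q = 23/11 works: it is a ratio of integers, and dividing 11·2.08696 < 23 < 11·2.09946 through by 11 gives 2.08696 < 23/11 < 2.09946.

q = 23/11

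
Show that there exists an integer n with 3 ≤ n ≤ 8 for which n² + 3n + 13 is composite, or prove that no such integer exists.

The values for n = 3, 4, …, 8 are 31, 41, 53, 67, 83, 101, and each of these is prime.
So no value in the range makes the expression composite.

No, no such integer n in that range exists.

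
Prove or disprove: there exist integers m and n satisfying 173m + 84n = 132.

173 and 84 are coprime, so 173m + 84n ranges over all of ℤ.
Dividing repeatedly: 173 = 2·84 + 5, 84 = 16·5 + 4, 5 = 1·4 + 1, 4 = 4·1 + 0.
Back-substituting, 1 = 5 − 1·4 = 5 − (84 − 16·5) = −84 + 17·5 = −84 + 17·(173 − 2·84) = 17·173 − 35·84; that is, 173·17 + 84·(-35) = 1.
Times 132: 173·2244 + 84·(-4620) = 132, so (2244, -4620) solves it.
Shifting by a multiple of (84, −173) keeps it a solution: m = 2244 − 26·84 = 60, n = -4620 + 26·173 = -122.
Indeed 173·60 + 84·(-122) = 10380 − 10248 = 132.

m = 60, n = -122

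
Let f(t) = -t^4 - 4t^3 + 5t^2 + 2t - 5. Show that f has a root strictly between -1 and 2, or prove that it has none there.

f(-1) = 1 and f(2) = -29, which have opposite signs.
f is continuous everywhere (it is a polynomial), in particular on [-1, 2].
By the Intermediate Value Theorem f must vanish at some point of (-1, 2).

Such a root exists.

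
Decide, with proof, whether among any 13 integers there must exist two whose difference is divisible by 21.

No, the set {63, 64, 65, 66, 67, 68, 69, 70, 71, 72, 73, 74, 75} is a counterexample.

Try 13 consecutive integers, 63, 64, …, 75. Their remainders mod 21 are 0, 1, 2, 3, 4, 5, 6, 7, 8, 9, 10, 11, 12 — pairwise different, as any 13 ≤ 21 consecutive integers have distinct residues.
The differences between them range over 1, …, 12, none of which is divisible by 21.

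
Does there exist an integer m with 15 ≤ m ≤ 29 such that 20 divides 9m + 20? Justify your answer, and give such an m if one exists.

Try m = 20: 9·20 + 20 = 200 = 10·20, which is divisible by 20.

m = 20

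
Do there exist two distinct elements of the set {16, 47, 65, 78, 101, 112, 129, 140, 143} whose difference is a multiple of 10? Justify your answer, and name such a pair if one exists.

No, no such pair exists.

Two integers differ by a multiple of 10 exactly when they have the same residue mod 10. The residues are 16↦6, 47↦7, 65↦5, 78↦8, 101↦1, 112↦2, 129↦9, 140↦0, 143↦3.
No residue repeats among the 9 elements, so no pair has difference ≡ 0 (mod 10).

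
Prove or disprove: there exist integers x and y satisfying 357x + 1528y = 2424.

x = 392, y = -90

357 and 1528 are coprime, so 357x + 1528y ranges over all of ℤ.
Euclidean algorithm: 1528 = 4·357 + 100, 357 = 3·100 + 57, 100 = 1·57 + 43, 57 = 1·43 + 14, 43 = 3·14 + 1, 14 = 14·1 + 0.
Back-substituting, 1 = 43 − 3·14 = 43 − 3·(57 − 1·43) = −3·57 + 4·43 = −3·57 + 4·(100 − 1·57) = 4·100 − 7·57 = 4·100 − 7·(357 − 3·100) = −7·357 + 25·100 = −7·357 + 25·(1528 − 4·357) = 25·1528 − 107·357; that is, 357·(-107) + 1528·25 = 1.
Times 2424: 357·(-259368) + 1528·60600 = 2424, so (-259368, 60600) solves it.
The general solution is x = -259368 + 1528k, y = 60600 − 357k; taking k = 170 gives the smaller pair x = 392, y = -90.
Indeed 357·392 + 1528·(-90) = 139944 − 137520 = 2424.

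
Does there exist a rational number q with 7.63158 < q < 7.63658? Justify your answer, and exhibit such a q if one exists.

Scale by 11: the interval becomes (83.94738, 84.00238), which contains the integer 84.
So q = 84/11 works: it is a ratio of integers, and dividing 11·7.63158 < 84 < 11·7.63658 through by 11 gives 7.63158 < 84/11 < 7.63658.

q = 84/11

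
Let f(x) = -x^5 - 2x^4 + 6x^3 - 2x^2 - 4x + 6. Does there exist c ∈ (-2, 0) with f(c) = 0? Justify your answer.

Yes, such a c exists.

f(-2) = -42 and f(0) = 6, which have opposite signs.
Since f is a polynomial it is continuous on [-2, 0].
So by the Intermediate Value Theorem there is a c strictly between -2 and 0 with f(c) = 0.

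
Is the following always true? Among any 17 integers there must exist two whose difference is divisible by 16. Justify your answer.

True.

Each integer lies in one of the 16 residue classes modulo 16.
Since 17 > 16, two of the 17 integers must share a residue class by the pigeonhole principle; call them a and b.
Their difference a − b is then a multiple of 16.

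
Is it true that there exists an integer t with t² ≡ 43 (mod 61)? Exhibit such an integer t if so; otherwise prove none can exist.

61 is prime, so by Euler's criterion 43 is a square mod 61 iff 43^((61−1)/2) = 43^30 ≡ 1 (mod 61).
Squaring successively (mod 61): 43^2 = 1849 ≡ 19; 43^4 ≡ 19² = 361 ≡ 56; 43^8 ≡ 56² = 3136 ≡ 25; 43^16 ≡ 25² = 625 ≡ 15.
Since 30 = 16 + 8 + 4 + 2, 43^30 ≡ 15 · 25 · 56 · 19; multiplying out mod 61: 15·25 = 375 ≡ 9, then 9·56 = 504 ≡ 16, then 16·19 = 304 ≡ 60. Thus 43^30 ≡ 60 ≡ −1 (mod 61).
By Euler's criterion 43 is a quadratic non-residue mod 61: no t satisfies t² ≡ 43 (mod 61).

No such integer exists.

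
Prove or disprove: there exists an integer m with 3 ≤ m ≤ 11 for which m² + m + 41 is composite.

The values for m = 3, 4, …, 11 are 53, 61, 71, 83, 97, 113, 131, 151, 173, and each of these is prime.
So no value in the range makes the expression composite.

No, no such integer m in that range exists.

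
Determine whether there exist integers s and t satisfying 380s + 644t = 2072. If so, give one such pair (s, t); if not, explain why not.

s = 119, t = -67

Since gcd(380, 644) = 4 and 2072 = 4·518, Bézout's identity guarantees a solution.
Dividing through by 4 reduces the equation to 95s + 161t = 518.
Dividing repeatedly: 161 = 1·95 + 66, 95 = 1·66 + 29, 66 = 2·29 + 8, 29 = 3·8 + 5, 8 = 1·5 + 3, 5 = 1·3 + 2, 3 = 1·2 + 1, 2 = 2·1 + 0.
Back-substituting, 1 = 3 − 1·2 = 3 − (5 − 1·3) = −5 + 2·3 = −5 + 2·(8 − 1·5) = 2·8 − 3·5 = 2·8 − 3·(29 − 3·8) = −3·29 + 11·8 = −3·29 + 11·(66 − 2·29) = 11·66 − 25·29 = 11·66 − 25·(95 − 1·66) = −25·95 + 36·66 = −25·95 + 36·(161 − 1·95) = 36·161 − 61·95; that is, 95·(-61) + 161·36 = 1.
Scaling by 518 gives the particular solution (s, t) = (-31598, 18648).
Adding 197·161 to s and subtracting 197·95 from t gives the tidier solution (119, -67).
Check: 380·119 + 644·(-67) = 45220 − 43148 = 2072. ✓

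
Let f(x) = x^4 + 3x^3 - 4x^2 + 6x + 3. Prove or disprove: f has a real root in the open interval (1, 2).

No such root exists.

The endpoint values f(1) = 9 and f(2) = 39 are both positive. Claim: f(x) > 0 for every x in (1, 2).
Shift to the endpoint 1: with x = 1 + u (0 < u < 1), one computes f(1 + u) = u^4 + 7u^3 + 11u^2 + 11u + 9.
The nonzero coefficients here are all positive, so for u > 0 every term is positive (or zero), and the constant term 9 is strictly positive.
So f is strictly positive on (1, 2); no root exists in the interval.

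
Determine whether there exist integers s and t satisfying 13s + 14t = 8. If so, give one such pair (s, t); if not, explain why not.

s = 6, t = -5

13 and 14 are coprime, so 13s + 14t ranges over all of ℤ.
Run the Euclidean algorithm on 14 and 13: 14 = 1·13 + 1, 13 = 13·1 + 0.
Back-substituting, 1 = 14 − 1·13; that is, 13·(-1) + 14·1 = 1.
Scaling by 8 gives the particular solution (s, t) = (-8, 8).
Shifting by a multiple of (14, −13) keeps it a solution: s = -8 + 1·14 = 6, t = 8 − 1·13 = -5.
Indeed 13·6 + 14·(-5) = 78 − 70 = 8.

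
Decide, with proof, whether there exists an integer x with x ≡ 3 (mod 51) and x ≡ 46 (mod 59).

x = 105

The moduli 51 and 59 are coprime, so by the Chinese Remainder Theorem a unique solution modulo 3009 exists.
Write x = 3 + 51t and require 3 + 51t ≡ 46 (mod 59), i.e. 51t ≡ 43 (mod 59).
Note 51·22 = 1122 ≡ 1 (mod 59) (as 1122 − 1 = 19·59), so 51⁻¹ ≡ 22.
Multiplying by 22: t ≡ 22·43 = 946 ≡ 2 (mod 59).
With t = 2: x = 3 + 51·2 = 105.
Check: 105 mod 51 = 3, 105 mod 59 = 46. ✓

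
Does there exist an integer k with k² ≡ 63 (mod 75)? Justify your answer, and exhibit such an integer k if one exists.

Since 5 ∣ 75, a solution of k² ≡ 63 (mod 75) would also satisfy k² ≡ 63 ≡ 3 (mod 5).
Squares mod 5 repeat after k = 2 (as (−k)² = k²); for k = 0..2 they are 0, 1, 4.
So the quadratic residues mod 5 are {0, 1, 4}, and 3 is not among them.
Hence no integer k has k² ≡ 63 (mod 75).

There is no such integer.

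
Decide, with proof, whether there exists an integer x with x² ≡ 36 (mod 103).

Take x = 6. Then 6² = 36, and since 0 ≤ 36 < 103 this is already reduced: 6² ≡ 36 (mod 103).

x = 6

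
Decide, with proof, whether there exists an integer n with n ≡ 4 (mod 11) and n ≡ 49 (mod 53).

gcd(11, 53) = 1, so the Chinese Remainder Theorem guarantees exactly one residue class mod 583 satisfying both.
Any solution of the first congruence is n = 4 + 11t; substituting into the second, 11t ≡ 49 − 4 ≡ 45 (mod 53).
Invert 11 mod 53 by the Euclidean algorithm: 53 = 4·11 + 9, 11 = 1·9 + 2, 9 = 4·2 + 1, 2 = 2·1 + 0; back-substituting, 1 = 9 − 4·2 = 9 − 4·(11 − 1·9) = −4·11 + 5·9 = −4·11 + 5·(53 − 4·11) = 5·53 − 24·11. Hence 11·(-24) ≡ 1, so 11⁻¹ ≡ -24 ≡ 29 (mod 53).
Multiplying by 29: t ≡ 29·45 = 1305 ≡ 33 (mod 53).
With t = 33: n = 4 + 11·33 = 367.
Verify: 367 = 33·11 + 4 and 367 = 6·53 + 49. ✓

n = 367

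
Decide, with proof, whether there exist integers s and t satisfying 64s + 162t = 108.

s = 27, t = -10

gcd(64, 162) = 2, and 2 divides 108, so integer solutions exist.
Dividing through by 2 reduces the equation to 32s + 81t = 54.
Euclidean algorithm: 81 = 2·32 + 17, 32 = 1·17 + 15, 17 = 1·15 + 2, 15 = 7·2 + 1, 2 = 2·1 + 0.
Working back up the chain: 1 = 15 − 7·2 = 15 − 7·(17 − 1·15) = −7·17 + 8·15 = −7·17 + 8·(32 − 1·17) = 8·32 − 15·17 = 8·32 − 15·(81 − 2·32) = −15·81 + 38·32. So 32·38 + 81·(-15) = 1.
Times 54: 32·2052 + 81·(-810) = 54, so (2052, -810) solves it.
The general solution is s = 2052 + 81k, t = -810 − 32k; taking k = -25 gives the smaller pair s = 27, t = -10.
Check: 64·27 + 162·(-10) = 1728 − 1620 = 108. ✓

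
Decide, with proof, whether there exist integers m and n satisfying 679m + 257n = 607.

m = 80, n = -209

Since gcd(679, 257) = 1, every integer is an integer combination of 679 and 257.
Euclidean algorithm: 679 = 2·257 + 165, 257 = 1·165 + 92, 165 = 1·92 + 73, 92 = 1·73 + 19, 73 = 3·19 + 16, 19 = 1·16 + 3, 16 = 5·3 + 1, 3 = 3·1 + 0.
Working back up the chain: 1 = 16 − 5·3 = 16 − 5·(19 − 1·16) = −5·19 + 6·16 = −5·19 + 6·(73 − 3·19) = 6·73 − 23·19 = 6·73 − 23·(92 − 1·73) = −23·92 + 29·73 = −23·92 + 29·(165 − 1·92) = 29·165 − 52·92 = 29·165 − 52·(257 − 1·165) = −52·257 + 81·165 = −52·257 + 81·(679 − 2·257) = 81·679 − 214·257. So 679·81 + 257·(-214) = 1.
Times 607: 679·49167 + 257·(-129898) = 607, so (49167, -129898) solves it.
The general solution is m = 49167 + 257k, n = -129898 − 679k; taking k = -191 gives the smaller pair m = 80, n = -209.
Indeed 679·80 + 257·(-209) = 54320 − 53713 = 607.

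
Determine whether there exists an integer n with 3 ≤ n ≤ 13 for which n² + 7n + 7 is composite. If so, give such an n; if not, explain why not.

At n = 13: 13² + 7·13 + 7 = 267 = 3·89, which is composite.

n = 13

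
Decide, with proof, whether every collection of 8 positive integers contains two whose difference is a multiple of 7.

Each integer lies in one of the 7 residue classes modulo 7.
Placing 8 integers into 7 classes, some class receives at least two — say a and b.
Their difference a − b is then a multiple of 7.

Yes.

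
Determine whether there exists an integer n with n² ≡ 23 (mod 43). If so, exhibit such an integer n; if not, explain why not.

n = 25

Take n = 25. Then 25² = 625 = 14·43 + 23, so 25² ≡ 23 (mod 43).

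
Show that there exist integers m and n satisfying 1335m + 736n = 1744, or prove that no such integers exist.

m = 272, n = -491

1335 and 736 are coprime, so 1335m + 736n ranges over all of ℤ.
Run the Euclidean algorithm on 1335 and 736: 1335 = 1·736 + 599, 736 = 1·599 + 137, 599 = 4·137 + 51, 137 = 2·51 + 35, 51 = 1·35 + 16, 35 = 2·16 + 3, 16 = 5·3 + 1, 3 = 3·1 + 0.
Unwinding: 1 = 16 − 5·3 = 16 − 5·(35 − 2·16) = −5·35 + 11·16 = −5·35 + 11·(51 − 1·35) = 11·51 − 16·35 = 11·51 − 16·(137 − 2·51) = −16·137 + 43·51 = −16·137 + 43·(599 − 4·137) = 43·599 − 188·137 = 43·599 − 188·(736 − 1·599) = −188·736 + 231·599 = −188·736 + 231·(1335 − 1·736) = 231·1335 − 419·736, i.e. 1335·231 + 736·(-419) = 1.
Times 1744: 1335·402864 + 736·(-730736) = 1744, so (402864, -730736) solves it.
Subtracting 547·736 from m and adding 547·1335 to n gives the tidier solution (272, -491).
Indeed 1335·272 + 736·(-491) = 363120 − 361376 = 1744.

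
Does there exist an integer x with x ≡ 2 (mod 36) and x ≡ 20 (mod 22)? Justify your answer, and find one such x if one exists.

x = 218

The moduli are not coprime: gcd(36, 22) = 2. Compatibility requires 2 ∣ (20 − 2) = 18, which holds, so solutions exist.
Step through x = 2, 2 + 36, 2 + 2·36, …: the values 2, 38, 74, 110, 146, 182, 218 reduce mod 22 to 2, 16, 8, 0, 14, 6, 20. The value 218 hits 20.
Verify: 218 = 6·36 + 2 and 218 = 9·22 + 20. ✓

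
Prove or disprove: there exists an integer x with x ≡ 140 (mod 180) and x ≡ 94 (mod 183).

There is no such integer.

Both moduli are multiples of 3 = gcd(180, 183), so any solution would satisfy x ≡ 140 and x ≡ 94 modulo 3 simultaneously.
But 140 mod 3 = 2 while 94 mod 3 = 1, a contradiction.
Hence the system has no solution.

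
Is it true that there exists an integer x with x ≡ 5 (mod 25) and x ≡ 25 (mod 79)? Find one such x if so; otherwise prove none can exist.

gcd(25, 79) = 1, so the Chinese Remainder Theorem guarantees exactly one residue class mod 1975 satisfying both.
Any solution of the first congruence is x = 5 + 25t; substituting into the second, 25t ≡ 25 − 5 ≡ 20 (mod 79).
Since 25·19 = 475 = 6·79 + 1, the inverse of 25 mod 79 is 19.
Therefore t ≡ 19·20 = 380 ≡ 64 (mod 79).
Taking t = 64 gives x = 5 + 25·64 = 1605.
Indeed 1605 ≡ 5 (mod 25) and 1605 ≡ 25 (mod 79).

x = 1605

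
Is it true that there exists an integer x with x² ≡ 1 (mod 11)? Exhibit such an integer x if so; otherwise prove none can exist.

Take x = 1. Then 1² = 1, and since 0 ≤ 1 < 11 this is already reduced: 1² ≡ 1 (mod 11).

x = 1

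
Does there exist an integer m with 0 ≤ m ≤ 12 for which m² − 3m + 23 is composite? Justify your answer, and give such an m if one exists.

m = 1

At m = 1: 1² − 3·1 + 23 = 21 = 3·7, which is composite.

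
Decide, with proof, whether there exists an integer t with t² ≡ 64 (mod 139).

t = 8

Take t = 8. Then 8² = 64, and since 0 ≤ 64 < 139 this is already reduced: 8² ≡ 64 (mod 139).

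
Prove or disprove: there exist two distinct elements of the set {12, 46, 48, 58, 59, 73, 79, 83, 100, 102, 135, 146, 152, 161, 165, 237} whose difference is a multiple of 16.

There is no such pair.

Two integers differ by a multiple of 16 exactly when they have the same residue mod 16. The residues are 12↦12, 46↦14, 48↦0, 58↦10, 59↦11, 73↦9, 79↦15, 83↦3, 100↦4, 102↦6, 135↦7, 146↦2, 152↦8, 161↦1, 165↦5, 237↦13.
These 16 residues are pairwise different, hence no difference of two elements is divisible by 16.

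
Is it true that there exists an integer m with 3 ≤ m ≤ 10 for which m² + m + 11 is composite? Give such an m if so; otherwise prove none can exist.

m = 10

At m = 10: 10² + 10 + 11 = 121 = 11·11, which is composite.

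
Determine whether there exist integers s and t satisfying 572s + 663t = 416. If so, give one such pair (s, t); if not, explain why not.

s = 10, t = -8

Every value of 572s + 663t is a multiple of gcd(572, 663) = 13; since 13 ∣ 416, solutions exist.
Dividing through by 13 reduces the equation to 44s + 51t = 32.
Euclidean algorithm: 51 = 1·44 + 7, 44 = 6·7 + 2, 7 = 3·2 + 1, 2 = 2·1 + 0.
Working back up the chain: 1 = 7 − 3·2 = 7 − 3·(44 − 6·7) = −3·44 + 19·7 = −3·44 + 19·(51 − 1·44) = 19·51 − 22·44. So 44·(-22) + 51·19 = 1.
Times 32: 44·(-704) + 51·608 = 32, so (-704, 608) solves it.
Adding 14·51 to s and subtracting 14·44 from t gives the tidier solution (10, -8).
Check: 572·10 + 663·(-8) = 5720 − 5304 = 416. ✓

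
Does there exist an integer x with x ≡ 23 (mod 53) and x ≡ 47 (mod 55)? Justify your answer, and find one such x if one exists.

x = 2302

gcd(53, 55) = 1, so the Chinese Remainder Theorem guarantees exactly one residue class mod 2915 satisfying both.
Any solution of the first congruence is x = 23 + 53t; substituting into the second, 53t ≡ 47 − 23 ≡ 24 (mod 55).
Note 53·27 = 1431 ≡ 1 (mod 55) (as 1431 − 1 = 26·55), so 53⁻¹ ≡ 27.
Therefore t ≡ 27·24 = 648 ≡ 43 (mod 55).
With t = 43: x = 23 + 53·43 = 2302.
Verify: 2302 = 43·53 + 23 and 2302 = 41·55 + 47. ✓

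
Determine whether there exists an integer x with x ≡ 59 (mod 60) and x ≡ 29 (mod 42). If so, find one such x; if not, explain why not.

gcd(60, 42) = 6. A simultaneous solution exists iff 59 ≡ 29 (mod 6); here 59 mod 6 = 5 = 29 mod 6, so it does.
The integers ≡ 59 (mod 60) are 59, 119, 179, 239, …; their remainders mod 42 are 17, 35, 11, 29, so x = 239 is the first that is ≡ 29 (mod 42).
Verify: 239 = 3·60 + 59 and 239 = 5·42 + 29. ✓

x = 239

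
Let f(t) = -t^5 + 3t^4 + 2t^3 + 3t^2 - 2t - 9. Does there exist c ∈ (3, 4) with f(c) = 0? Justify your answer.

Yes, f has a root in the interval.

f(3) = 66 and f(4) = -97, which have opposite signs.
Since f is a polynomial it is continuous on [3, 4].
So by the Intermediate Value Theorem there is a c strictly between 3 and 4 with f(c) = 0.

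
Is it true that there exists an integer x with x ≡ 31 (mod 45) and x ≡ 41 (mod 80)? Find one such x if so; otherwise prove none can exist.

Here gcd(45, 80) = 5, and both 31 and 41 leave remainder 1 mod 5, so the system is consistent.
List candidates x ≡ 31 (mod 45): 31, 76, 121. Modulo 80 these are 31, 76, 41; 121 gives 41 as required.
Verify: 121 = 2·45 + 31 and 121 = 1·80 + 41. ✓

x = 121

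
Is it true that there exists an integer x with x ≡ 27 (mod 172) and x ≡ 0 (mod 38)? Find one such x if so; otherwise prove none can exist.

No, no such integer exists.

Both moduli are multiples of 2 = gcd(172, 38), so any solution would satisfy x ≡ 27 and x ≡ 0 modulo 2 simultaneously.
However 27 ≡ 1 and 0 ≡ 0 (mod 2), and 1 ≠ 0.
Therefore no such x exists.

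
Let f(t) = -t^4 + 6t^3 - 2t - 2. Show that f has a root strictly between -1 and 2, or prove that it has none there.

f(-1) = -7 and f(2) = 26, which have opposite signs.
f is continuous everywhere (it is a polynomial), in particular on [-1, 2].
By the Intermediate Value Theorem f must vanish at some point of (-1, 2).

Yes, f has a root in the interval.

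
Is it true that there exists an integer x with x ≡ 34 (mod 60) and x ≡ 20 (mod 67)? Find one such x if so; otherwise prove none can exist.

x = 154

The moduli 60 and 67 are coprime, so by the Chinese Remainder Theorem a unique solution modulo 4020 exists.
Write x = 34 + 60t and require 34 + 60t ≡ 20 (mod 67), i.e. 60t ≡ 53 (mod 67).
Invert 60 mod 67 by the Euclidean algorithm: 67 = 1·60 + 7, 60 = 8·7 + 4, 7 = 1·4 + 3, 4 = 1·3 + 1, 3 = 3·1 + 0; back-substituting, 1 = 4 − 1·3 = 4 − (7 − 1·4) = −7 + 2·4 = −7 + 2·(60 − 8·7) = 2·60 − 17·7 = 2·60 − 17·(67 − 1·60) = −17·67 + 19·60. Hence 60·19 ≡ 1, so 60⁻¹ ≡ 19 (mod 67).
Therefore t ≡ 19·53 = 1007 ≡ 2 (mod 67).
Taking t = 2 gives x = 34 + 60·2 = 154.
Verify: 154 = 2·60 + 34 and 154 = 2·67 + 20. ✓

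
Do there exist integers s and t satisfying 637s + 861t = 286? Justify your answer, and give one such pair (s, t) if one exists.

Any value of 637s + 861t is a multiple of gcd(637, 861) = 7.
But 286 is not a multiple of 7 (it leaves remainder 6).
So the equation is unsolvable over ℤ.

There are no such integers.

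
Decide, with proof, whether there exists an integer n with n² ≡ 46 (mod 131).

n = 96

n = 96 works: 96² = 9216, and 9216 − 46 = 9170 = 70·131.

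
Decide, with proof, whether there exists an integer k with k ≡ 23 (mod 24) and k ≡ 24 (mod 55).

k = 959

Since 24 and 55 share no common factor, CRT says the pair of congruences has a solution (unique mod 1320).
Write k = 23 + 24t and require 23 + 24t ≡ 24 (mod 55), i.e. 24t ≡ 1 (mod 55).
To invert 24 modulo 55: 55 = 2·24 + 7, 24 = 3·7 + 3, 7 = 2·3 + 1, 3 = 3·1 + 0, and unwinding, 1 = 7 − 2·3 = 7 − 2·(24 − 3·7) = −2·24 + 7·7 = −2·24 + 7·(55 − 2·24) = 7·55 − 16·24. Thus 24⁻¹ ≡ -16 ≡ 39 (mod 55).
Therefore t ≡ 39·1 = 39 (mod 55).
Taking t = 39 gives k = 23 + 24·39 = 959.
Check: 959 mod 24 = 23, 959 mod 55 = 24. ✓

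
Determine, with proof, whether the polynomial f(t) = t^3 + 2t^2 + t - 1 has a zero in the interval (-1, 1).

Such a root exists.

f(-1) = -1 and f(1) = 3, which have opposite signs.
f is continuous everywhere (it is a polynomial), in particular on [-1, 1].
By the Intermediate Value Theorem, f takes the value 0 somewhere in the open interval.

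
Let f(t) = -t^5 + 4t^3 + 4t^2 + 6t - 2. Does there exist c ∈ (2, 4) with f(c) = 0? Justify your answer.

Such a root exists.

f(2) = 26 and f(4) = -682, which have opposite signs.
As a polynomial, f is continuous on every closed interval.
The Intermediate Value Theorem then guarantees some c ∈ (2, 4) with f(c) = 0.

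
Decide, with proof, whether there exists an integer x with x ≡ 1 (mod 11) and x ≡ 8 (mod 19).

x = 122

The moduli 11 and 19 are coprime, so by the Chinese Remainder Theorem a unique solution modulo 209 exists.
Any solution of the first congruence is x = 1 + 11t; substituting into the second, 11t ≡ 8 − 1 ≡ 7 (mod 19).
Since 11·7 = 77 = 4·19 + 1, the inverse of 11 mod 19 is 7.
Multiplying by 7: t ≡ 7·7 = 49 ≡ 11 (mod 19).
With t = 11: x = 1 + 11·11 = 122.
Verify: 122 = 11·11 + 1 and 122 = 6·19 + 8. ✓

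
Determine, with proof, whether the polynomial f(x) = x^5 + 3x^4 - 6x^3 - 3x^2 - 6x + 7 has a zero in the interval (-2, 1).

f(-2) = 71 and f(1) = -4, which have opposite signs.
f is continuous everywhere (it is a polynomial), in particular on [-2, 1].
By the Intermediate Value Theorem, f takes the value 0 somewhere in the open interval.

Yes, f has a root in the interval.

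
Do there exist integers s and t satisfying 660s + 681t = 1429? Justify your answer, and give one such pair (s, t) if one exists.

No, no such integers exist.

gcd(660, 681) = 3, so every integer of the form 660s + 681t is a multiple of 3.
But 1429 is not a multiple of 3 (it leaves remainder 1).
Therefore 660s + 681t = 1429 has no solution in integers.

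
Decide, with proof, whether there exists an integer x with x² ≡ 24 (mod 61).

No, no such integer exists.

61 is prime, so by Euler's criterion 24 is a square mod 61 iff 24^((61−1)/2) = 24^30 ≡ 1 (mod 61).
Repeated squaring mod 61: 24^2 = 576 ≡ 27; 24^4 ≡ 27² = 729 ≡ 58; 24^8 ≡ 58² = 3364 ≡ 9; 24^16 ≡ 9² = 81 ≡ 20.
Since 30 = 16 + 8 + 4 + 2, 24^30 ≡ 20 · 9 · 58 · 27; multiplying out mod 61: 20·9 = 180 ≡ 58, then 58·58 = 3364 ≡ 9, then 9·27 = 243 ≡ 60. Thus 24^30 ≡ 60 ≡ −1 (mod 61).
By Euler's criterion 24 is a quadratic non-residue mod 61: no x satisfies x² ≡ 24 (mod 61).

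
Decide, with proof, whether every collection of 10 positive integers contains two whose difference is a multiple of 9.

True.

Each integer lies in one of the 9 residue classes modulo 9.
Since 10 > 9, two of the 10 integers must share a residue class by the pigeonhole principle; call them a and b.
Equal remainders mean a − b ≡ 0 (mod 9), so 9 divides their difference.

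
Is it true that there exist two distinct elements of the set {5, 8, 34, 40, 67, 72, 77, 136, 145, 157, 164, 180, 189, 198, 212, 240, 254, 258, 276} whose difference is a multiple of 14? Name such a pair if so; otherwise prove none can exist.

Yes: 5 and 145.

Both 5 and 145 leave remainder 5 on division by 14; their difference 140 = 10·14 is a multiple of 14.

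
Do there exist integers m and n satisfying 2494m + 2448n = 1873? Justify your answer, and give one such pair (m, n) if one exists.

There are no such integers.

Any value of 2494m + 2448n is a multiple of gcd(2494, 2448) = 2.
But 1873 is not a multiple of 2 (it leaves remainder 1).
Hence no integers m, n satisfy the equation.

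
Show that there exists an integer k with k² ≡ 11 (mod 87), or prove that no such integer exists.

There is no such integer.

Work modulo the divisor 3 of 87. If k² ≡ 11 (mod 87) then k² ≡ 2 (mod 3).
Squares mod 3 repeat after k = 1 (as (−k)² = k²); for k = 0..1 they are 0, 1.
The set of squares mod 3 is therefore {0, 1}, which does not contain 2.
Hence no integer k has k² ≡ 11 (mod 87).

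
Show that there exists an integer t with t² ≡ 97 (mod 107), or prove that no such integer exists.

Apply Euler's criterion with the prime 107: 97 is a quadratic residue iff 97^53 ≡ 1 (mod 107), and a non-residue iff it is ≡ −1.
Repeated squaring mod 107: 97^2 = 9409 ≡ 100; 97^4 ≡ 100² = 10000 ≡ 49; 97^8 ≡ 49² = 2401 ≡ 47; 97^16 ≡ 47² = 2209 ≡ 69; 97^32 ≡ 69² = 4761 ≡ 53.
Since 53 = 32 + 16 + 4 + 1, 97^53 ≡ 53 · 69 · 49 · 97; multiplying out mod 107: 53·69 = 3657 ≡ 19, then 19·49 = 931 ≡ 75, then 75·97 = 7275 ≡ 106. Thus 97^53 ≡ 106 ≡ −1 (mod 107).
By Euler's criterion 97 is a quadratic non-residue mod 107: no t satisfies t² ≡ 97 (mod 107).

No such integer exists.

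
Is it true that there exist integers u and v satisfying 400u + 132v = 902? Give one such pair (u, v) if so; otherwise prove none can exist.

Any value of 400u + 132v is a multiple of gcd(400, 132) = 4.
But 902 = 4·225 + 2, so 4 ∤ 902.
Hence no integers u, v satisfy the equation.

No such integers exist.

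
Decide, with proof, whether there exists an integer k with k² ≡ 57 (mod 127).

Apply Euler's criterion with the prime 127: 57 is a quadratic residue iff 57^63 ≡ 1 (mod 127), and a non-residue iff it is ≡ −1.
Squaring successively (mod 127): 57^2 = 3249 ≡ 74; 57^4 ≡ 74² = 5476 ≡ 15; 57^8 ≡ 15² = 225 ≡ 98; 57^16 ≡ 98² = 9604 ≡ 79; 57^32 ≡ 79² = 6241 ≡ 18.
Since 63 = 32 + 16 + 8 + 4 + 2 + 1, 57^63 ≡ 18 · 79 · 98 · 15 · 74 · 57; multiplying out mod 127: 18·79 = 1422 ≡ 25, then 25·98 = 2450 ≡ 37, then 37·15 = 555 ≡ 47, then 47·74 = 3478 ≡ 49, then 49·57 = 2793 ≡ 126. Thus 57^63 ≡ 126 ≡ −1 (mod 127).
By Euler's criterion 57 is a quadratic non-residue mod 127: no k satisfies k² ≡ 57 (mod 127).

There is no such integer.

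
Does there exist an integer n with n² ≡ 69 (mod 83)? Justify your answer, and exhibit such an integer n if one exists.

n = 22

n = 22 works: 22² = 484, and 484 − 69 = 415 = 5·83.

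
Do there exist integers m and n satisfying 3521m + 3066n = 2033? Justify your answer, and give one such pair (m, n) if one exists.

Any value of 3521m + 3066n is a multiple of gcd(3521, 3066) = 7.
But 2033 is not a multiple of 7 (it leaves remainder 3).
Therefore 3521m + 3066n = 2033 has no solution in integers.

No, no such integers exist.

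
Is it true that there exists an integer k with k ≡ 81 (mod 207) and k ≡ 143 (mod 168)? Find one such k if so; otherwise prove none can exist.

No such integer exists.

Reduce both congruences modulo 3, which divides 207 and 168: they say k ≡ 81 (mod 3) and k ≡ 143 (mod 3).
These are incompatible: 81 − 143 = -62 is not divisible by 3.
Therefore no such k exists.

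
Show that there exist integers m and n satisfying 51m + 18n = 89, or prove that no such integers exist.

There are no such integers.

Any value of 51m + 18n is a multiple of gcd(51, 18) = 3.
But 89 = 3·29 + 2, so 3 ∤ 89.
Therefore 51m + 18n = 89 has no solution in integers.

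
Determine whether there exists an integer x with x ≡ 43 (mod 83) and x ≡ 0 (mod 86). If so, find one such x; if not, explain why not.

gcd(83, 86) = 1, so the Chinese Remainder Theorem guarantees exactly one residue class mod 7138 satisfying both.
Any solution of the first congruence is x = 43 + 83t; substituting into the second, 83t ≡ 0 − 43 ≡ 43 (mod 86).
Invert 83 mod 86 by the Euclidean algorithm: 86 = 1·83 + 3, 83 = 27·3 + 2, 3 = 1·2 + 1, 2 = 2·1 + 0; back-substituting, 1 = 3 − 1·2 = 3 − (83 − 27·3) = −83 + 28·3 = −83 + 28·(86 − 1·83) = 28·86 − 29·83. Hence 83·(-29) ≡ 1, so 83⁻¹ ≡ -29 ≡ 57 (mod 86).
Multiplying by 57: t ≡ 57·43 = 2451 ≡ 43 (mod 86).
Taking t = 43 gives x = 43 + 83·43 = 3612.
Check: 3612 mod 83 = 43, 3612 mod 86 = 0. ✓

x = 3612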